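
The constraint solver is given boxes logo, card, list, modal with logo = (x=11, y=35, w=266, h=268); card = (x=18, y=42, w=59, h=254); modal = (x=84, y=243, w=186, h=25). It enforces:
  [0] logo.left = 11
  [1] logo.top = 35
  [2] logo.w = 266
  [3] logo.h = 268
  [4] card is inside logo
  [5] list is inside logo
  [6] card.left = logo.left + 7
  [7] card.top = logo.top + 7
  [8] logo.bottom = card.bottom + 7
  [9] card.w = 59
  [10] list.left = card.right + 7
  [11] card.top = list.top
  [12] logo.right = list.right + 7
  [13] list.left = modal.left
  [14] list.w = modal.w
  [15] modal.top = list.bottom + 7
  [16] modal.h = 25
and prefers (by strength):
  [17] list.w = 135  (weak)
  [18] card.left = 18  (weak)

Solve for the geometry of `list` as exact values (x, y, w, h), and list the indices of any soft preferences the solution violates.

1. list.x = 84  [list.left = card.right + 7]
2. list.y = 42  [card.top = list.top]
3. list.w = 186  [logo.right = list.right + 7]
4. list.h = 194  [modal.top = list.bottom + 7]

list = (x=84, y=42, w=186, h=194)
violated soft preferences: 17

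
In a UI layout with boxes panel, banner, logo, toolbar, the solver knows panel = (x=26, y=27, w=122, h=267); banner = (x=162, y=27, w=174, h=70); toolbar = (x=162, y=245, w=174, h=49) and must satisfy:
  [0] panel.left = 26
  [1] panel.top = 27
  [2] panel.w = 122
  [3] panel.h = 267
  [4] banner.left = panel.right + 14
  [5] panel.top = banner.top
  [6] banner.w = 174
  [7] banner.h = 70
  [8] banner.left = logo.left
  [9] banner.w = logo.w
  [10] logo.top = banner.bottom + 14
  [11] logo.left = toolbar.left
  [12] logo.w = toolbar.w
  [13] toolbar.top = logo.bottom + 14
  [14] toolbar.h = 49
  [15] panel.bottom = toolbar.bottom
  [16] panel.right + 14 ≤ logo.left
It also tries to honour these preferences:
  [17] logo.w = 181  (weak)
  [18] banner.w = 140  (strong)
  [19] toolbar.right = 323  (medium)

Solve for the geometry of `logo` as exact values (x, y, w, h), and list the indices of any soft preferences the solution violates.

1. logo.x = 162  [banner.left = logo.left]
2. logo.w = 174  [banner.w = logo.w]
3. logo.y = 111  [logo.top = banner.bottom + 14]
4. logo.h = 120  [toolbar.top = logo.bottom + 14]

logo = (x=162, y=111, w=174, h=120)
violated soft preferences: 17, 18, 19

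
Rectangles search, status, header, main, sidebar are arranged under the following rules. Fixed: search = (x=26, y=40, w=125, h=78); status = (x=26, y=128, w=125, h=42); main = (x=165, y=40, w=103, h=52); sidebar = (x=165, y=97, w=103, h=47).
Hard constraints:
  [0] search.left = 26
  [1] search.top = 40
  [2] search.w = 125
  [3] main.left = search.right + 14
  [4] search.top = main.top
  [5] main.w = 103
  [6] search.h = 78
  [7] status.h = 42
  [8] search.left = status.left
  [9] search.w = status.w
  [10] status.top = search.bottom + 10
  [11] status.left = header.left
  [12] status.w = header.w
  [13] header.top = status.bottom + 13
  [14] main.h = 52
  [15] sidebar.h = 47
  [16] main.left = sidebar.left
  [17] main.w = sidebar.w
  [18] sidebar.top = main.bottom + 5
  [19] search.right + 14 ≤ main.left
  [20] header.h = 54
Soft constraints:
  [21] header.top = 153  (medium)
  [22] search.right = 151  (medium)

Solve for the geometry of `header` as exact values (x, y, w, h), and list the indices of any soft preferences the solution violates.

header = (x=26, y=183, w=125, h=54)
violated soft preferences: 21

1. header.x = 26  [status.left = header.left]
2. header.w = 125  [status.w = header.w]
3. header.y = 183  [header.top = status.bottom + 13]
4. header.h = 54  [header.h = 54]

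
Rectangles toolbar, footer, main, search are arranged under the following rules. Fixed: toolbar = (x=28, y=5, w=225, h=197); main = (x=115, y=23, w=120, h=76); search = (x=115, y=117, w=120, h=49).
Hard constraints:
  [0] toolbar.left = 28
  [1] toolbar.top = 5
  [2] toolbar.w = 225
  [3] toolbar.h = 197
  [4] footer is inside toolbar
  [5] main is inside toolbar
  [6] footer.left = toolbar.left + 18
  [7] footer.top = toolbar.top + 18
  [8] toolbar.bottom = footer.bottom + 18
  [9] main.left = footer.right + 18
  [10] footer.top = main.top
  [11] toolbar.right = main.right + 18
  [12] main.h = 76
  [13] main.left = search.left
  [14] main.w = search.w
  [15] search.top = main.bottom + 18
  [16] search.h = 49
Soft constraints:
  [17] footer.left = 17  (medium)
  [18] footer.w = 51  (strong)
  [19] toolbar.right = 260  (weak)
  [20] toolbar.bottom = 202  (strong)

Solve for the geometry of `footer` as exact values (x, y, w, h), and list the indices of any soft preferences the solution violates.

footer = (x=46, y=23, w=51, h=161)
violated soft preferences: 17, 19

1. footer.x = 46  [footer.left = toolbar.left + 18]
2. footer.y = 23  [footer.top = toolbar.top + 18]
3. footer.h = 161  [toolbar.bottom = footer.bottom + 18]
4. footer.w = 51  [main.left = footer.right + 18]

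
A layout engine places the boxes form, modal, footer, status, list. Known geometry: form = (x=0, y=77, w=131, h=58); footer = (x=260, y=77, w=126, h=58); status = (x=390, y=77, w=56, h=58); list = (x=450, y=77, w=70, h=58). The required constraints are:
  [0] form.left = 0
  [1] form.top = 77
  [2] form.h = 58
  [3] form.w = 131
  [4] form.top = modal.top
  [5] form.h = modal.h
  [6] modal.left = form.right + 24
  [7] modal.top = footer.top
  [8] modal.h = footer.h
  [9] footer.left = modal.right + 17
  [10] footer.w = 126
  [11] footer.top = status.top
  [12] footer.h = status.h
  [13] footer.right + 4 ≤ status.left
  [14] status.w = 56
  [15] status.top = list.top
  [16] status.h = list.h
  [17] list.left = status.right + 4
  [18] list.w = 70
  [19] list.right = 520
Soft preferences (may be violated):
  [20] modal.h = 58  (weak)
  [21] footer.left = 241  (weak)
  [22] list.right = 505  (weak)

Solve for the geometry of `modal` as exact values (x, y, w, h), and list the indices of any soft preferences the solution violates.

modal = (x=155, y=77, w=88, h=58)
violated soft preferences: 21, 22

1. modal.y = 77  [form.top = modal.top]
2. modal.h = 58  [form.h = modal.h]
3. modal.x = 155  [modal.left = form.right + 24]
4. modal.w = 88  [footer.left = modal.right + 17]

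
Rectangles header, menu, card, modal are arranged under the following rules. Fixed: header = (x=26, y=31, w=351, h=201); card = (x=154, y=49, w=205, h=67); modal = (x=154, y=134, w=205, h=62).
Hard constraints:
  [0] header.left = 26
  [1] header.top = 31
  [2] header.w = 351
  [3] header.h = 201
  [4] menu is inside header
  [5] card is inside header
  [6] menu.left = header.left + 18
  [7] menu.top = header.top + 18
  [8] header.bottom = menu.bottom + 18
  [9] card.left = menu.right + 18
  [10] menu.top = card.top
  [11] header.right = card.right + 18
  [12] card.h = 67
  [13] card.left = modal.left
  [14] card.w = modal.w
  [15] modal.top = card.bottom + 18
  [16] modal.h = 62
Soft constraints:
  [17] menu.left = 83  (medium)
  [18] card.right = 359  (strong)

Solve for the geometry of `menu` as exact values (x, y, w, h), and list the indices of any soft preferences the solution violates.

menu = (x=44, y=49, w=92, h=165)
violated soft preferences: 17

1. menu.x = 44  [menu.left = header.left + 18]
2. menu.y = 49  [menu.top = header.top + 18]
3. menu.h = 165  [header.bottom = menu.bottom + 18]
4. menu.w = 92  [card.left = menu.right + 18]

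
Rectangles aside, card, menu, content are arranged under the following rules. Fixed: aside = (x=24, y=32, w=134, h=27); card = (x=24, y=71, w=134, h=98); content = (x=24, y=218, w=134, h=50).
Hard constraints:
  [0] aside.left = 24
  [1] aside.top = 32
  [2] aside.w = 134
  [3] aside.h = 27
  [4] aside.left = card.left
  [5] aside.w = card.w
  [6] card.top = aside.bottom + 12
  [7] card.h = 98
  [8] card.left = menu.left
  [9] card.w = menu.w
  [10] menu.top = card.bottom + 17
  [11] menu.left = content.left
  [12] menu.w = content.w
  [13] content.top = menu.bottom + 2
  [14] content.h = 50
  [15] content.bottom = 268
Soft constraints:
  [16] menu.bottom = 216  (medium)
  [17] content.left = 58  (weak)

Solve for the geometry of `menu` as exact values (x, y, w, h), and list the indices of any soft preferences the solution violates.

menu = (x=24, y=186, w=134, h=30)
violated soft preferences: 17

1. menu.x = 24  [card.left = menu.left]
2. menu.w = 134  [card.w = menu.w]
3. menu.y = 186  [menu.top = card.bottom + 17]
4. menu.h = 30  [content.top = menu.bottom + 2]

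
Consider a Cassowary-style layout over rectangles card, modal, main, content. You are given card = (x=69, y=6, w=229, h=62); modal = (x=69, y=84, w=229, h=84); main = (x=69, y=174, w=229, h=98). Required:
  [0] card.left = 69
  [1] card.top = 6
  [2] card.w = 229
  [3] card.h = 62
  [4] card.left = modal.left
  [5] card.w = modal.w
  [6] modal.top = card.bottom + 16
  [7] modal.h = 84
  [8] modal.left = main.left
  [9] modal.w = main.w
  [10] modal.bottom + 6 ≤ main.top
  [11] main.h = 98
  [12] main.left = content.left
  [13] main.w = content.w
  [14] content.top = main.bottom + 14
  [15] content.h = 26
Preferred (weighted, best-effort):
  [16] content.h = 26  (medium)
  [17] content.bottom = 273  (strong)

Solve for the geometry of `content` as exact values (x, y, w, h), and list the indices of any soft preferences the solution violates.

1. content.x = 69  [main.left = content.left]
2. content.w = 229  [main.w = content.w]
3. content.y = 286  [content.top = main.bottom + 14]
4. content.h = 26  [content.h = 26]

content = (x=69, y=286, w=229, h=26)
violated soft preferences: 17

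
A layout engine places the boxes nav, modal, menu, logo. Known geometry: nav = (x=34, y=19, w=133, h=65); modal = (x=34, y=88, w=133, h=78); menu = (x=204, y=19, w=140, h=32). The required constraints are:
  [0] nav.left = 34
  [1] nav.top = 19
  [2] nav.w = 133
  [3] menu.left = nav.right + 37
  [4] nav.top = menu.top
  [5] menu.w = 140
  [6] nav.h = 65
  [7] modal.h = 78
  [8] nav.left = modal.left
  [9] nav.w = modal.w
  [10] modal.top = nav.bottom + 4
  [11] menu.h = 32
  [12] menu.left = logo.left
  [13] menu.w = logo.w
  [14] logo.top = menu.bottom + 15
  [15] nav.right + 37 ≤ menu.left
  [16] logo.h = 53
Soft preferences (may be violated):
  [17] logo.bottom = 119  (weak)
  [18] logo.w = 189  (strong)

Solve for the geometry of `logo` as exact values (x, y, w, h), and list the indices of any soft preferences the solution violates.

logo = (x=204, y=66, w=140, h=53)
violated soft preferences: 18

1. logo.x = 204  [menu.left = logo.left]
2. logo.w = 140  [menu.w = logo.w]
3. logo.y = 66  [logo.top = menu.bottom + 15]
4. logo.h = 53  [logo.h = 53]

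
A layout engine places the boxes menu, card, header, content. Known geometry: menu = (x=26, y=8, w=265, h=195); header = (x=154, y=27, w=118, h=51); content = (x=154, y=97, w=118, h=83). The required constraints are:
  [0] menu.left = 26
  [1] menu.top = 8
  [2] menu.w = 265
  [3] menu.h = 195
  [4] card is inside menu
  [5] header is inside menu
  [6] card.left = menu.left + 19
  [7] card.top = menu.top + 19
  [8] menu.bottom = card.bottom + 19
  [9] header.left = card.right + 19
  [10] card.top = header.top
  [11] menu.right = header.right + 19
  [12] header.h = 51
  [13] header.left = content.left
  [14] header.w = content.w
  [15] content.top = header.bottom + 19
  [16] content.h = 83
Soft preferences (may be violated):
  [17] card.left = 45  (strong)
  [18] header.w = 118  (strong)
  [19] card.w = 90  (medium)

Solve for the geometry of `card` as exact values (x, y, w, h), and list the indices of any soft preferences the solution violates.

1. card.x = 45  [card.left = menu.left + 19]
2. card.y = 27  [card.top = menu.top + 19]
3. card.h = 157  [menu.bottom = card.bottom + 19]
4. card.w = 90  [header.left = card.right + 19]

card = (x=45, y=27, w=90, h=157)
violated soft preferences: none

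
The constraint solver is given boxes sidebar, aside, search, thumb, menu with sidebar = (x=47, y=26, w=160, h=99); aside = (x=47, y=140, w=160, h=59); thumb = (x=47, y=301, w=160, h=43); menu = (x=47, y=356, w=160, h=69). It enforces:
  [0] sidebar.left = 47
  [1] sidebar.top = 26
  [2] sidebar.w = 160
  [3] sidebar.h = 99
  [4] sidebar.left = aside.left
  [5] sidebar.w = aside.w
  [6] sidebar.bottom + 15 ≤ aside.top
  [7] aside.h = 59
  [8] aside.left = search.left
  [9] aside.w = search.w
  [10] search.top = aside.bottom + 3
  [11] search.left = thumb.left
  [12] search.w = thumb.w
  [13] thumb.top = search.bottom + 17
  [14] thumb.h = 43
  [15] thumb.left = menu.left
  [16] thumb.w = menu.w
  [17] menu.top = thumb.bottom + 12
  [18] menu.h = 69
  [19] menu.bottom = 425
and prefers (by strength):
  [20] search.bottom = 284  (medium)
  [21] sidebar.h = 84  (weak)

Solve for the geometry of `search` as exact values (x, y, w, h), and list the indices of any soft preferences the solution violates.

1. search.x = 47  [aside.left = search.left]
2. search.w = 160  [aside.w = search.w]
3. search.y = 202  [search.top = aside.bottom + 3]
4. search.h = 82  [thumb.top = search.bottom + 17]

search = (x=47, y=202, w=160, h=82)
violated soft preferences: 21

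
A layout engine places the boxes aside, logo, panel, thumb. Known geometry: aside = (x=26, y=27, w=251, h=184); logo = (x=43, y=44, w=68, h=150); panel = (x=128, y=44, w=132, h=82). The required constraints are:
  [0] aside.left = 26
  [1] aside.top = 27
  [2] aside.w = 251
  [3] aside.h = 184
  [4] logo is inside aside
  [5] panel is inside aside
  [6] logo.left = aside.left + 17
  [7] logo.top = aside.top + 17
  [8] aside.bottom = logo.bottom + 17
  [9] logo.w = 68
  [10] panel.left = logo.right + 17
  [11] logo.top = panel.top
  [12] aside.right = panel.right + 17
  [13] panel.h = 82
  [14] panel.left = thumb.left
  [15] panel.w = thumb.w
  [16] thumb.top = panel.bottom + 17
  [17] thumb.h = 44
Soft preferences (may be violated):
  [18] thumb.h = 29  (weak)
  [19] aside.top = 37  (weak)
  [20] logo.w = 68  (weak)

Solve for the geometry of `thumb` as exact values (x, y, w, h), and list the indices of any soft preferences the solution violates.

thumb = (x=128, y=143, w=132, h=44)
violated soft preferences: 18, 19

1. thumb.x = 128  [panel.left = thumb.left]
2. thumb.w = 132  [panel.w = thumb.w]
3. thumb.y = 143  [thumb.top = panel.bottom + 17]
4. thumb.h = 44  [thumb.h = 44]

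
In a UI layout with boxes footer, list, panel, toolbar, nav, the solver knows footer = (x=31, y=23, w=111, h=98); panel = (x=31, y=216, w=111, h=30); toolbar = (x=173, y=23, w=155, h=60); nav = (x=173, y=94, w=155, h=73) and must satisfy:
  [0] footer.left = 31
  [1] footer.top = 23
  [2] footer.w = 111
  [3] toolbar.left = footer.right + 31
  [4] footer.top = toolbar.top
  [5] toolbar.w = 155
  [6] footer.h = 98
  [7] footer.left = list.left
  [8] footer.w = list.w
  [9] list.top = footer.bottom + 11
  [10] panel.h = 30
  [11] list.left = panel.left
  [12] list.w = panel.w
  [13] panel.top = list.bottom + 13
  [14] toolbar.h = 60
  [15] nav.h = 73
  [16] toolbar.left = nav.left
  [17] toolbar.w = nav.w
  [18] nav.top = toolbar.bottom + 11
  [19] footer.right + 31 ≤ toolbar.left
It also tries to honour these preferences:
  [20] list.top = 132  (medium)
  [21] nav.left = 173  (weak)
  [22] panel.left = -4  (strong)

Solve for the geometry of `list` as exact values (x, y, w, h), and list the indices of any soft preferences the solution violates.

list = (x=31, y=132, w=111, h=71)
violated soft preferences: 22

1. list.x = 31  [footer.left = list.left]
2. list.w = 111  [footer.w = list.w]
3. list.y = 132  [list.top = footer.bottom + 11]
4. list.h = 71  [panel.top = list.bottom + 13]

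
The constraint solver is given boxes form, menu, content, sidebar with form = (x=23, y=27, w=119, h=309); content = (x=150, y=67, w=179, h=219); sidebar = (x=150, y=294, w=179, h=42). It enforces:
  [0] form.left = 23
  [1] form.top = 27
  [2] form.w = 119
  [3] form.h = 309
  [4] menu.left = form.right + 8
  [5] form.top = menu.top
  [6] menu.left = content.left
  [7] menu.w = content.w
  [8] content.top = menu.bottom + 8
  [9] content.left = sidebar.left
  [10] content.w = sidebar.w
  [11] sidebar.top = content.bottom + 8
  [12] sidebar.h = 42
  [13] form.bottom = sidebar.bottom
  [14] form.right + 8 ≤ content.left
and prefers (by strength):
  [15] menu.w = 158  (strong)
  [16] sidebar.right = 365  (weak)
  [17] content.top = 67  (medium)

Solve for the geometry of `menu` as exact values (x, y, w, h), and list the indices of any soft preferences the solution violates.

menu = (x=150, y=27, w=179, h=32)
violated soft preferences: 15, 16

1. menu.x = 150  [menu.left = form.right + 8]
2. menu.y = 27  [form.top = menu.top]
3. menu.w = 179  [menu.w = content.w]
4. menu.h = 32  [content.top = menu.bottom + 8]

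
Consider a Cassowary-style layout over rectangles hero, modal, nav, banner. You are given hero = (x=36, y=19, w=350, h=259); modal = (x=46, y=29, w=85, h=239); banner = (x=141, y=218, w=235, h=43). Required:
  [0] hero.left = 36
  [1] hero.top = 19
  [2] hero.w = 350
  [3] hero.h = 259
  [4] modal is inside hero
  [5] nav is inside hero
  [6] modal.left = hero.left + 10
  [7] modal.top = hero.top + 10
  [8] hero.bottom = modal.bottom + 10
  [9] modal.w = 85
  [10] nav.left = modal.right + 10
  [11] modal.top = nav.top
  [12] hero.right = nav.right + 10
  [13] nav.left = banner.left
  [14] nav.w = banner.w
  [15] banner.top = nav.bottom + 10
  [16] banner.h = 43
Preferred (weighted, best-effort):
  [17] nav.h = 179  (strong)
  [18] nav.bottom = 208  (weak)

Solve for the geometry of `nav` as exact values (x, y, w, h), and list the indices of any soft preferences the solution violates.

1. nav.x = 141  [nav.left = modal.right + 10]
2. nav.y = 29  [modal.top = nav.top]
3. nav.w = 235  [hero.right = nav.right + 10]
4. nav.h = 179  [banner.top = nav.bottom + 10]

nav = (x=141, y=29, w=235, h=179)
violated soft preferences: none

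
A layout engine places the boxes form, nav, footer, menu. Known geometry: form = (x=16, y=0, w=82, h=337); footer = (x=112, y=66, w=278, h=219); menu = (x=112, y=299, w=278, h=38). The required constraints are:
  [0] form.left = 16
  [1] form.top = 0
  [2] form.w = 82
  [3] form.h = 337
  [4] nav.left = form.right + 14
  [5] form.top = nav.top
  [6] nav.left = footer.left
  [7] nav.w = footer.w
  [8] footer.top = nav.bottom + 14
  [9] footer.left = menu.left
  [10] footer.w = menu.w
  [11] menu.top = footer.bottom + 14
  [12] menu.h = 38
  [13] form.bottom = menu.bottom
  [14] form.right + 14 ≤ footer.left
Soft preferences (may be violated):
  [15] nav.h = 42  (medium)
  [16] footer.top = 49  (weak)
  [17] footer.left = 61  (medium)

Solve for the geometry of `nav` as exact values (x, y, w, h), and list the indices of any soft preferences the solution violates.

1. nav.x = 112  [nav.left = form.right + 14]
2. nav.y = 0  [form.top = nav.top]
3. nav.w = 278  [nav.w = footer.w]
4. nav.h = 52  [footer.top = nav.bottom + 14]

nav = (x=112, y=0, w=278, h=52)
violated soft preferences: 15, 16, 17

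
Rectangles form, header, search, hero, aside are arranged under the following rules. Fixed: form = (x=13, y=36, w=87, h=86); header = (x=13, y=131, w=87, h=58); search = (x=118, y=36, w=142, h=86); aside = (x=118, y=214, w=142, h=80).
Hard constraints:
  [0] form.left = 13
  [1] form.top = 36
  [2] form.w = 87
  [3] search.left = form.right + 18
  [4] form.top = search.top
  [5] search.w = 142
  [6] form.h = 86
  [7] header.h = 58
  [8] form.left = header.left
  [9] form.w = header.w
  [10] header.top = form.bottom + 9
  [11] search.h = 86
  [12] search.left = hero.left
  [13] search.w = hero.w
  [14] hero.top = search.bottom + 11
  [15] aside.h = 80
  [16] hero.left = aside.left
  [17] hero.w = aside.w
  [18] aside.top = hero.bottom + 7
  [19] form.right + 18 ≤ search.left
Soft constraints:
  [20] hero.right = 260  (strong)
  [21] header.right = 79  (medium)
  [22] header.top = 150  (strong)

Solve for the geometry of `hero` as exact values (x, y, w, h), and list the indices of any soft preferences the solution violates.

1. hero.x = 118  [search.left = hero.left]
2. hero.w = 142  [search.w = hero.w]
3. hero.y = 133  [hero.top = search.bottom + 11]
4. hero.h = 74  [aside.top = hero.bottom + 7]

hero = (x=118, y=133, w=142, h=74)
violated soft preferences: 21, 22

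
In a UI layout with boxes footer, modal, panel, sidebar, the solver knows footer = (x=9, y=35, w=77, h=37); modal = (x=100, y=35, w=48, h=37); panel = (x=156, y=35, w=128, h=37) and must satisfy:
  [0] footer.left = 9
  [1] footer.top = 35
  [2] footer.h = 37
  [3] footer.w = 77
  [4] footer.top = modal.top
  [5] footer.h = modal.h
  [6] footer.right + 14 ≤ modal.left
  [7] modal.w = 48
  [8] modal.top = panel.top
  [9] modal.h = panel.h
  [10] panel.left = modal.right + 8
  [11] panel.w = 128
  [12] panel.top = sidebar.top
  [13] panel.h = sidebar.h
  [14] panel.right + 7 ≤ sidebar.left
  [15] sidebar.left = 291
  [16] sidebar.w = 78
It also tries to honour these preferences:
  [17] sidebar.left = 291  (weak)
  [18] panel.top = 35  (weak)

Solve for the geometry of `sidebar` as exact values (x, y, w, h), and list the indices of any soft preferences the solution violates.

sidebar = (x=291, y=35, w=78, h=37)
violated soft preferences: none

1. sidebar.y = 35  [panel.top = sidebar.top]
2. sidebar.h = 37  [panel.h = sidebar.h]
3. sidebar.x = 291  [sidebar.left = 291]
4. sidebar.w = 78  [sidebar.w = 78]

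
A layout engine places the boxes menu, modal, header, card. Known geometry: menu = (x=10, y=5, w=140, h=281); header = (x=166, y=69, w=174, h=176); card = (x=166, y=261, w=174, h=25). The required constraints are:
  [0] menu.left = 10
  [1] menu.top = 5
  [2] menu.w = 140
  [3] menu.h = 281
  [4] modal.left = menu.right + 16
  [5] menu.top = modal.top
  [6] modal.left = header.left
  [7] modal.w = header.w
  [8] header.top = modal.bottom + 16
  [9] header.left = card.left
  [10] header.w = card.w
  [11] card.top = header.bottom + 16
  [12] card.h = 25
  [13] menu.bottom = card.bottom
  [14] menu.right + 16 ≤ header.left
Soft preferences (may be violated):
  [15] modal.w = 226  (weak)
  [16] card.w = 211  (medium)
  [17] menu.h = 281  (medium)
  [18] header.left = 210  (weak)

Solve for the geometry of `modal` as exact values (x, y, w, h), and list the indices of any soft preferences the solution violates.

modal = (x=166, y=5, w=174, h=48)
violated soft preferences: 15, 16, 18

1. modal.x = 166  [modal.left = menu.right + 16]
2. modal.y = 5  [menu.top = modal.top]
3. modal.w = 174  [modal.w = header.w]
4. modal.h = 48  [header.top = modal.bottom + 16]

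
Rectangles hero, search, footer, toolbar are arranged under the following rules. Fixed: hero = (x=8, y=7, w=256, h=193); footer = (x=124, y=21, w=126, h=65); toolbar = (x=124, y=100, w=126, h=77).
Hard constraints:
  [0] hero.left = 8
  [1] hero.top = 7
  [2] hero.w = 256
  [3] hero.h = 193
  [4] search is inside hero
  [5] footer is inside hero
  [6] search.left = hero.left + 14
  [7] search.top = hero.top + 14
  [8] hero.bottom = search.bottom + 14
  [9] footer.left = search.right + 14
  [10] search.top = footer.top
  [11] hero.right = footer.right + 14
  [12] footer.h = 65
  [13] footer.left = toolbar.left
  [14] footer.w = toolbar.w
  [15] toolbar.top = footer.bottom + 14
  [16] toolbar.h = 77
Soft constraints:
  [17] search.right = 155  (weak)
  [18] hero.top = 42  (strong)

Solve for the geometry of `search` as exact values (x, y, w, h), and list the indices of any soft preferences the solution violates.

1. search.x = 22  [search.left = hero.left + 14]
2. search.y = 21  [search.top = hero.top + 14]
3. search.h = 165  [hero.bottom = search.bottom + 14]
4. search.w = 88  [footer.left = search.right + 14]

search = (x=22, y=21, w=88, h=165)
violated soft preferences: 17, 18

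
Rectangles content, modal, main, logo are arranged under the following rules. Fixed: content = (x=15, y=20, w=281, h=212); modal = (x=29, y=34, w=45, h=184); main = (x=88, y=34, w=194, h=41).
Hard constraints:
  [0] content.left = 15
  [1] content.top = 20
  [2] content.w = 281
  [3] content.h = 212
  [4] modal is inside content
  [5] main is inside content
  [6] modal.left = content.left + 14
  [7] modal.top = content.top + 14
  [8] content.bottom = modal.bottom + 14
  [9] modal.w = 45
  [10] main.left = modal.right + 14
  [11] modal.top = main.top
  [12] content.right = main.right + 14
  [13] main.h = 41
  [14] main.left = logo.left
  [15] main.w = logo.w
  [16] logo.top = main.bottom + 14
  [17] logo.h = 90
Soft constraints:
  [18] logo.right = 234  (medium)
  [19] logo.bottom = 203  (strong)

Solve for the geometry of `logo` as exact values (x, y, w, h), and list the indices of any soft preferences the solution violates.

1. logo.x = 88  [main.left = logo.left]
2. logo.w = 194  [main.w = logo.w]
3. logo.y = 89  [logo.top = main.bottom + 14]
4. logo.h = 90  [logo.h = 90]

logo = (x=88, y=89, w=194, h=90)
violated soft preferences: 18, 19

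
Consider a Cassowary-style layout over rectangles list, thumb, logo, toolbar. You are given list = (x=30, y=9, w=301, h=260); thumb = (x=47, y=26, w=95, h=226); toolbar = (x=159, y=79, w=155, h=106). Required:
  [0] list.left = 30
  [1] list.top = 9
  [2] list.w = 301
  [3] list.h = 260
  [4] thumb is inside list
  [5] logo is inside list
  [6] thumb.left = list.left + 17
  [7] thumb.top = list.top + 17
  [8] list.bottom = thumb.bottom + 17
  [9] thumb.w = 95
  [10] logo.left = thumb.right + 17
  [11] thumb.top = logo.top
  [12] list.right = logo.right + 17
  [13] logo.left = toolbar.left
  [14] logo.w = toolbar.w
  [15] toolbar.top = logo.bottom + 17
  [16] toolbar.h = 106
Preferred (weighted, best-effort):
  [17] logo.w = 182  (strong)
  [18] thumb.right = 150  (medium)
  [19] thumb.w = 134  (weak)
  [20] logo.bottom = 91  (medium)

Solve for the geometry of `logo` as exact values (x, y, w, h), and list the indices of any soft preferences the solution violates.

1. logo.x = 159  [logo.left = thumb.right + 17]
2. logo.y = 26  [thumb.top = logo.top]
3. logo.w = 155  [list.right = logo.right + 17]
4. logo.h = 36  [toolbar.top = logo.bottom + 17]

logo = (x=159, y=26, w=155, h=36)
violated soft preferences: 17, 18, 19, 20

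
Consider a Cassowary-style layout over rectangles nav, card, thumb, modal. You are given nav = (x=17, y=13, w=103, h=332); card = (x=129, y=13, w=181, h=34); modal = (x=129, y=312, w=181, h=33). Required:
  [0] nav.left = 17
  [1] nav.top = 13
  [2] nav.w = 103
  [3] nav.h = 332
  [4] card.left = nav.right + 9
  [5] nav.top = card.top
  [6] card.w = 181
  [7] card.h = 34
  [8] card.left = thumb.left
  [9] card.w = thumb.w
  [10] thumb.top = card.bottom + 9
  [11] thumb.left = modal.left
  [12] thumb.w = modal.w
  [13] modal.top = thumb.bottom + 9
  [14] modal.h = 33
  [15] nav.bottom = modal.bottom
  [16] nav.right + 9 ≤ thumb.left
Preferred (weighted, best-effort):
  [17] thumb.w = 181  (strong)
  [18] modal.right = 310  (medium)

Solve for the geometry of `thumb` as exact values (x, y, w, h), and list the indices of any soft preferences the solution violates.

1. thumb.x = 129  [card.left = thumb.left]
2. thumb.w = 181  [card.w = thumb.w]
3. thumb.y = 56  [thumb.top = card.bottom + 9]
4. thumb.h = 247  [modal.top = thumb.bottom + 9]

thumb = (x=129, y=56, w=181, h=247)
violated soft preferences: none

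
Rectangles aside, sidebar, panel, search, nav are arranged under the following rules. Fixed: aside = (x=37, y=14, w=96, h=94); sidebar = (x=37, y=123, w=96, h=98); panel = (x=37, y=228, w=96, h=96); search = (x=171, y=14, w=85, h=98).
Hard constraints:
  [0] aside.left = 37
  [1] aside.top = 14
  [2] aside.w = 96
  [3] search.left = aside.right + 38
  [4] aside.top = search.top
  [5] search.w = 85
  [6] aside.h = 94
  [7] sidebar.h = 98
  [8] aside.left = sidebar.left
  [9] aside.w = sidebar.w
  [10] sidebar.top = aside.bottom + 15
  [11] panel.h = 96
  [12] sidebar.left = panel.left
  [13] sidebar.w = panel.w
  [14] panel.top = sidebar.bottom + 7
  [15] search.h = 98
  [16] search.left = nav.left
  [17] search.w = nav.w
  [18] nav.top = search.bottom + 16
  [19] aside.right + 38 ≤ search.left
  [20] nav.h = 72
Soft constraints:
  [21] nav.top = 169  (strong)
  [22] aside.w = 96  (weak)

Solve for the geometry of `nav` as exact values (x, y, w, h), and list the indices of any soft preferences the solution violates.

nav = (x=171, y=128, w=85, h=72)
violated soft preferences: 21

1. nav.x = 171  [search.left = nav.left]
2. nav.w = 85  [search.w = nav.w]
3. nav.y = 128  [nav.top = search.bottom + 16]
4. nav.h = 72  [nav.h = 72]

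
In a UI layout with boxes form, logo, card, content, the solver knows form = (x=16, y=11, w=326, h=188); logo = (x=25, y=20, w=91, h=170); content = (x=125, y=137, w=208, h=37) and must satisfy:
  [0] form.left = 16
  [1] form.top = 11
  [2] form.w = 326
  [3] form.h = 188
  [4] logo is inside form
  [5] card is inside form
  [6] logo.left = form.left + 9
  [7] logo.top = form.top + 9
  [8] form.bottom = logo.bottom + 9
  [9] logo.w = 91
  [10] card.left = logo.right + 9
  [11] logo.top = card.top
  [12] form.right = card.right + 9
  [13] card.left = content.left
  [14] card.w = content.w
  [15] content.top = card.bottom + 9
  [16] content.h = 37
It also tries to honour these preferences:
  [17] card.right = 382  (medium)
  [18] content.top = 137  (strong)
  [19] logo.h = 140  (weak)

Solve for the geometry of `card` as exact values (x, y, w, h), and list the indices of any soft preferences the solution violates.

1. card.x = 125  [card.left = logo.right + 9]
2. card.y = 20  [logo.top = card.top]
3. card.w = 208  [form.right = card.right + 9]
4. card.h = 108  [content.top = card.bottom + 9]

card = (x=125, y=20, w=208, h=108)
violated soft preferences: 17, 19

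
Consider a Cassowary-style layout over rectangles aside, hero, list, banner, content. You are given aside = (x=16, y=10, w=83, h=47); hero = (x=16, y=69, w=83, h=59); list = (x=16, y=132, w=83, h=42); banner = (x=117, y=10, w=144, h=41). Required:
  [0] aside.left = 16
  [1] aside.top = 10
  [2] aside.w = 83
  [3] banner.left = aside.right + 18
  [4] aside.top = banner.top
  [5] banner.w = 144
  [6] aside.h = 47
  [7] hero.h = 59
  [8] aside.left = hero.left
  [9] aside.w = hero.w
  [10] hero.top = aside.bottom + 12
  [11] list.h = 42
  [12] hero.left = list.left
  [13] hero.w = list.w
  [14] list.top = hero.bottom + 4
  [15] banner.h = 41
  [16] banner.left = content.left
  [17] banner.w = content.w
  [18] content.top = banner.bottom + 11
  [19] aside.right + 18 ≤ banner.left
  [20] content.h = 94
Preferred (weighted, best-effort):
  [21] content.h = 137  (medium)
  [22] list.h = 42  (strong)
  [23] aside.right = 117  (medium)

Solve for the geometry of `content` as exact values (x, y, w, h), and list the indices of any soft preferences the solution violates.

content = (x=117, y=62, w=144, h=94)
violated soft preferences: 21, 23

1. content.x = 117  [banner.left = content.left]
2. content.w = 144  [banner.w = content.w]
3. content.y = 62  [content.top = banner.bottom + 11]
4. content.h = 94  [content.h = 94]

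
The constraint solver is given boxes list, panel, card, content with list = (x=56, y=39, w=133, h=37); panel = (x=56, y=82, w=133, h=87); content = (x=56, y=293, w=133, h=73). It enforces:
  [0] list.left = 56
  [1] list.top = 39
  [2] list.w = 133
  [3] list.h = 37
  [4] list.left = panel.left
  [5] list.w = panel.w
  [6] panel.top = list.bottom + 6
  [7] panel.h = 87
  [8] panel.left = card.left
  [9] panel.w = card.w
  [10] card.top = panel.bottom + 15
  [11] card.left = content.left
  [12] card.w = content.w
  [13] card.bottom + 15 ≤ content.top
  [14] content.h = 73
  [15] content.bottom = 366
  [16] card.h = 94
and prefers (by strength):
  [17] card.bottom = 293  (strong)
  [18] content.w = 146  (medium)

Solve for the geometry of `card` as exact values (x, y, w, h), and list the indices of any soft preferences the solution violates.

1. card.x = 56  [panel.left = card.left]
2. card.w = 133  [panel.w = card.w]
3. card.y = 184  [card.top = panel.bottom + 15]
4. card.h = 94  [card.h = 94]

card = (x=56, y=184, w=133, h=94)
violated soft preferences: 17, 18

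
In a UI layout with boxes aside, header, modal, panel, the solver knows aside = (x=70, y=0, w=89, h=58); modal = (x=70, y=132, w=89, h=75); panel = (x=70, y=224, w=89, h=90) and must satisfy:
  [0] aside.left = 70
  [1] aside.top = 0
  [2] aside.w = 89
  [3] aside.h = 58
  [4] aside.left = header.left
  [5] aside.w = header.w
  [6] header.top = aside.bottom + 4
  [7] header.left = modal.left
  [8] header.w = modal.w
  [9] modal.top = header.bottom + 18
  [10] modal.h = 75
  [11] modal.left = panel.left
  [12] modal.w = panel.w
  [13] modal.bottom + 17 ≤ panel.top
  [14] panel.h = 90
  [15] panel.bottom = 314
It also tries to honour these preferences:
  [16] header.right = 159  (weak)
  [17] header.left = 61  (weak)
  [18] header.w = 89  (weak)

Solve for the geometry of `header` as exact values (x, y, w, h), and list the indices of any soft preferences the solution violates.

1. header.x = 70  [aside.left = header.left]
2. header.w = 89  [aside.w = header.w]
3. header.y = 62  [header.top = aside.bottom + 4]
4. header.h = 52  [modal.top = header.bottom + 18]

header = (x=70, y=62, w=89, h=52)
violated soft preferences: 17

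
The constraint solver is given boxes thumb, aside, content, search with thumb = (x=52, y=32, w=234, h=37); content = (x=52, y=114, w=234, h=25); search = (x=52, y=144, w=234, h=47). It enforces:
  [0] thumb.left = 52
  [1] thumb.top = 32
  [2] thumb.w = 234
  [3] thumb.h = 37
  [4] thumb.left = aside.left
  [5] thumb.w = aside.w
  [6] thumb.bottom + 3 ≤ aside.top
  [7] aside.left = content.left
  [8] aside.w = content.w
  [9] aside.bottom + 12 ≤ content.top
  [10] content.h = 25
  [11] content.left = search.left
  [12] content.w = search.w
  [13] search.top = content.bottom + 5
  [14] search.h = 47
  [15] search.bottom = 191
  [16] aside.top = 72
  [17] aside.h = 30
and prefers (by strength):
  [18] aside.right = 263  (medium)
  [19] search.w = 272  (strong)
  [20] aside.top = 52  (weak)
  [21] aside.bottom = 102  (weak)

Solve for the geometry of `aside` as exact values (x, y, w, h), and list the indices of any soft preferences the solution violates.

aside = (x=52, y=72, w=234, h=30)
violated soft preferences: 18, 19, 20

1. aside.x = 52  [thumb.left = aside.left]
2. aside.w = 234  [thumb.w = aside.w]
3. aside.y = 72  [aside.top = 72]
4. aside.h = 30  [aside.h = 30]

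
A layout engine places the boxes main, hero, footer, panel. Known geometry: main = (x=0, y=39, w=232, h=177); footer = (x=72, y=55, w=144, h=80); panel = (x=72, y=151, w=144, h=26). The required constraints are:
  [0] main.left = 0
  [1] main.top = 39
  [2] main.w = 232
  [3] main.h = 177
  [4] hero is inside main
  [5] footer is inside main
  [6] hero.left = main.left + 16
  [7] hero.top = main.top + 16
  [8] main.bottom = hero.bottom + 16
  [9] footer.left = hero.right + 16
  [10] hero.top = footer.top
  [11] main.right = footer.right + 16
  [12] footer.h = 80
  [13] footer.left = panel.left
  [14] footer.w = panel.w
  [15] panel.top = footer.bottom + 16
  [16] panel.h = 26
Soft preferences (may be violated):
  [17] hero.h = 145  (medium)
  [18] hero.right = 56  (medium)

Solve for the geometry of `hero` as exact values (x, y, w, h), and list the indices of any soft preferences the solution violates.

hero = (x=16, y=55, w=40, h=145)
violated soft preferences: none

1. hero.x = 16  [hero.left = main.left + 16]
2. hero.y = 55  [hero.top = main.top + 16]
3. hero.h = 145  [main.bottom = hero.bottom + 16]
4. hero.w = 40  [footer.left = hero.right + 16]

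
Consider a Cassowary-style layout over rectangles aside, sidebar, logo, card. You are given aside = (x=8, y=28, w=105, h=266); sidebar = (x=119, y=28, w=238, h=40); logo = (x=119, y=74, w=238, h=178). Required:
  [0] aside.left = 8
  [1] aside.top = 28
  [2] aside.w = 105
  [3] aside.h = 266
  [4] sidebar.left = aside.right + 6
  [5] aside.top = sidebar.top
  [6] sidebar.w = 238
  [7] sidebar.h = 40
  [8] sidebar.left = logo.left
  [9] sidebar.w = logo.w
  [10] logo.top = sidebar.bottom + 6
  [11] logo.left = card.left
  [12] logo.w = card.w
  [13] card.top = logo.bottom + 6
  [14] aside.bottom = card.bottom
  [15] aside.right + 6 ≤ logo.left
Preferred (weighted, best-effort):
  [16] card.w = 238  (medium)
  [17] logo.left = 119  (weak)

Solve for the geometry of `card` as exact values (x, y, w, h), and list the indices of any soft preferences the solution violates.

1. card.x = 119  [logo.left = card.left]
2. card.w = 238  [logo.w = card.w]
3. card.y = 258  [card.top = logo.bottom + 6]
4. card.h = 36  [aside.bottom = card.bottom]

card = (x=119, y=258, w=238, h=36)
violated soft preferences: none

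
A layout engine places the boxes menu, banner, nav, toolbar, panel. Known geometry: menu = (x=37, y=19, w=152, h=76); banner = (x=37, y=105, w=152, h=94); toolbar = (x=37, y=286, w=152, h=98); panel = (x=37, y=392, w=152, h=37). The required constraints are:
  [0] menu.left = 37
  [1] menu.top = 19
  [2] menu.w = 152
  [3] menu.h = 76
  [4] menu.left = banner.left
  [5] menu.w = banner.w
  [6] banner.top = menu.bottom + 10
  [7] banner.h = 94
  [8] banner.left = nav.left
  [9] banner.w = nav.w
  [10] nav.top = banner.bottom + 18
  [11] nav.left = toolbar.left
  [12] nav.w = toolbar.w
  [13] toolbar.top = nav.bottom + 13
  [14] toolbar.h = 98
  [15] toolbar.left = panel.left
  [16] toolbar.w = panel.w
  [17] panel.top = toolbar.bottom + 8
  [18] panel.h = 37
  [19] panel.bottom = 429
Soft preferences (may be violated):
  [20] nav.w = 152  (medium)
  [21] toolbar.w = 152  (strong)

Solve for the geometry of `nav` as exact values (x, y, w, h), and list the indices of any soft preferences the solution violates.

nav = (x=37, y=217, w=152, h=56)
violated soft preferences: none

1. nav.x = 37  [banner.left = nav.left]
2. nav.w = 152  [banner.w = nav.w]
3. nav.y = 217  [nav.top = banner.bottom + 18]
4. nav.h = 56  [toolbar.top = nav.bottom + 13]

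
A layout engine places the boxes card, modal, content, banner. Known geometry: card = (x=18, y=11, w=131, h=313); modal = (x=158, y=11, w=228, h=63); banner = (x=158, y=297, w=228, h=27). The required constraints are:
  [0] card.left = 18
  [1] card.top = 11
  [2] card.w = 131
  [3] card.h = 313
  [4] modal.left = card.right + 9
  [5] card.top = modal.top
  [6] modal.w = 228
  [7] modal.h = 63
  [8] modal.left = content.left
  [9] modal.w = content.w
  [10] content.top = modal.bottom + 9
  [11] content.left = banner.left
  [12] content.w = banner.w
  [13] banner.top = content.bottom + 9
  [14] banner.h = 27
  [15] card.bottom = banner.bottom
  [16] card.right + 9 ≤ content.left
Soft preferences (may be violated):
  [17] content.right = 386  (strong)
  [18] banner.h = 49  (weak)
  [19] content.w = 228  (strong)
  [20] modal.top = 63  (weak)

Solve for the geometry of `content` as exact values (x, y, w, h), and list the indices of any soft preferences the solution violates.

content = (x=158, y=83, w=228, h=205)
violated soft preferences: 18, 20

1. content.x = 158  [modal.left = content.left]
2. content.w = 228  [modal.w = content.w]
3. content.y = 83  [content.top = modal.bottom + 9]
4. content.h = 205  [banner.top = content.bottom + 9]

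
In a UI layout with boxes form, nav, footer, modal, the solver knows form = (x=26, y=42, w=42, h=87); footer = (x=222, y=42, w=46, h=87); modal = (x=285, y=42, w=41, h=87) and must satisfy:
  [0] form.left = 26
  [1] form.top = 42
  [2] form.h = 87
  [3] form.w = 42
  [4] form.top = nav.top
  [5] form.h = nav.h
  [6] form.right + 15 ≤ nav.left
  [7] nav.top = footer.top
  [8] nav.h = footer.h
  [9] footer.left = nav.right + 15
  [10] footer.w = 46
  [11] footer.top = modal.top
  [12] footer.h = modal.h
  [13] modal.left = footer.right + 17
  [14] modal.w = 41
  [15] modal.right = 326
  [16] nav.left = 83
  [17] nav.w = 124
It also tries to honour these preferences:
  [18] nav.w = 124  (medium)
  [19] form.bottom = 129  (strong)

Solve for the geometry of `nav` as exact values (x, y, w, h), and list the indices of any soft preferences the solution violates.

nav = (x=83, y=42, w=124, h=87)
violated soft preferences: none

1. nav.y = 42  [form.top = nav.top]
2. nav.h = 87  [form.h = nav.h]
3. nav.x = 83  [nav.left = 83]
4. nav.w = 124  [nav.w = 124]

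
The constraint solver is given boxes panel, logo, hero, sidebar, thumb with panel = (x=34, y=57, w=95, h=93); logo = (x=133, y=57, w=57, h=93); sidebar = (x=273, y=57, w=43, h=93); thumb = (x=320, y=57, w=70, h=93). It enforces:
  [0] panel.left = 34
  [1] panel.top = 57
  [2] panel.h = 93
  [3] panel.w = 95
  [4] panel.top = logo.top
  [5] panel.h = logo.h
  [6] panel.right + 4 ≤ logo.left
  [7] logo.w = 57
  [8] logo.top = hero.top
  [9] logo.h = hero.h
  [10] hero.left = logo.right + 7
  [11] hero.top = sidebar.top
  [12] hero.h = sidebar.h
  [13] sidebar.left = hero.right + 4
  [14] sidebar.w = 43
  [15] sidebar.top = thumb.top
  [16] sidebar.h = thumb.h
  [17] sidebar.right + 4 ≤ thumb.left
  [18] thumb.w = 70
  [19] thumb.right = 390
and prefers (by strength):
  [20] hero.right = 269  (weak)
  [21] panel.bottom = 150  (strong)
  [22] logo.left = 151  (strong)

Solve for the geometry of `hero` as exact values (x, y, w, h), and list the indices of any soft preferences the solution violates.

1. hero.y = 57  [logo.top = hero.top]
2. hero.h = 93  [logo.h = hero.h]
3. hero.x = 197  [hero.left = logo.right + 7]
4. hero.w = 72  [sidebar.left = hero.right + 4]

hero = (x=197, y=57, w=72, h=93)
violated soft preferences: 22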